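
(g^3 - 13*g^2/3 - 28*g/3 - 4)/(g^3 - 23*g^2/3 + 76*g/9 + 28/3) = 3*(g + 1)/(3*g - 7)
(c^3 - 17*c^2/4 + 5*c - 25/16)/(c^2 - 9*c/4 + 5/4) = (c^2 - 3*c + 5/4)/(c - 1)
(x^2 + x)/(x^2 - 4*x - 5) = x/(x - 5)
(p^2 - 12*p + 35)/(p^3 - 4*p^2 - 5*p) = (p - 7)/(p*(p + 1))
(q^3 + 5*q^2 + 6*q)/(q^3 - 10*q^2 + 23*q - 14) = q*(q^2 + 5*q + 6)/(q^3 - 10*q^2 + 23*q - 14)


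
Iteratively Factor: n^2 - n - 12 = (n + 3)*(n - 4)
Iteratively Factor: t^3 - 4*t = (t + 2)*(t^2 - 2*t) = t*(t + 2)*(t - 2)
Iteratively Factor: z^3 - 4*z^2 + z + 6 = (z - 3)*(z^2 - z - 2) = (z - 3)*(z + 1)*(z - 2)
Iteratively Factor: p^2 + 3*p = (p)*(p + 3)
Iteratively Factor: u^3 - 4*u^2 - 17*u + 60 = (u + 4)*(u^2 - 8*u + 15) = (u - 3)*(u + 4)*(u - 5)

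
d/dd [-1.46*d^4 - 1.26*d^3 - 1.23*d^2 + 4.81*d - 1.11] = -5.84*d^3 - 3.78*d^2 - 2.46*d + 4.81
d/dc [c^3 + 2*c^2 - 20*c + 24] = 3*c^2 + 4*c - 20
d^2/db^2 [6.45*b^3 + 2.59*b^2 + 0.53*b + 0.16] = 38.7*b + 5.18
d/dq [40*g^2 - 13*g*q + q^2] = -13*g + 2*q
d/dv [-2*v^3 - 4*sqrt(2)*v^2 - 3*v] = -6*v^2 - 8*sqrt(2)*v - 3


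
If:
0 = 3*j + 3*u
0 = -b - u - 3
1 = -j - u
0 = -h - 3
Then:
No Solution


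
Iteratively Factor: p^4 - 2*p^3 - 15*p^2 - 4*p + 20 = (p + 2)*(p^3 - 4*p^2 - 7*p + 10) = (p - 5)*(p + 2)*(p^2 + p - 2) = (p - 5)*(p + 2)^2*(p - 1)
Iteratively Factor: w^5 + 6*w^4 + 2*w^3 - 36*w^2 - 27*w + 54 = (w + 3)*(w^4 + 3*w^3 - 7*w^2 - 15*w + 18) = (w - 1)*(w + 3)*(w^3 + 4*w^2 - 3*w - 18) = (w - 2)*(w - 1)*(w + 3)*(w^2 + 6*w + 9) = (w - 2)*(w - 1)*(w + 3)^2*(w + 3)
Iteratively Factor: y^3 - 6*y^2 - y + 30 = (y - 3)*(y^2 - 3*y - 10) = (y - 3)*(y + 2)*(y - 5)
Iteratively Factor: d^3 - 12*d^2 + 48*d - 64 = (d - 4)*(d^2 - 8*d + 16) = (d - 4)^2*(d - 4)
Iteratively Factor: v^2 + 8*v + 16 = (v + 4)*(v + 4)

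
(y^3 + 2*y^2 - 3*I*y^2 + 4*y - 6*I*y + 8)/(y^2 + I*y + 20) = (y^2 + y*(2 + I) + 2*I)/(y + 5*I)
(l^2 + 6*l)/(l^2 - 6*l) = (l + 6)/(l - 6)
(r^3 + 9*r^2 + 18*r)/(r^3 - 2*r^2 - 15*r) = (r + 6)/(r - 5)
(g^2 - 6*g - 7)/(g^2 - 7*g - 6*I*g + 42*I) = (g + 1)/(g - 6*I)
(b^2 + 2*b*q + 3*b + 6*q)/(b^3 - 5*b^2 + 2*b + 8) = (b^2 + 2*b*q + 3*b + 6*q)/(b^3 - 5*b^2 + 2*b + 8)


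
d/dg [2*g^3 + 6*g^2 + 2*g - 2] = 6*g^2 + 12*g + 2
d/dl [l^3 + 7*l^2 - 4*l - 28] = 3*l^2 + 14*l - 4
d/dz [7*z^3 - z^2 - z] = 21*z^2 - 2*z - 1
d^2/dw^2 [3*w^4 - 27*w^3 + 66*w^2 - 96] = 36*w^2 - 162*w + 132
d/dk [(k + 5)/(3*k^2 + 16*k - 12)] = (3*k^2 + 16*k - 2*(k + 5)*(3*k + 8) - 12)/(3*k^2 + 16*k - 12)^2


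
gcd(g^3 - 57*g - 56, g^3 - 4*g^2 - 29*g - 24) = g^2 - 7*g - 8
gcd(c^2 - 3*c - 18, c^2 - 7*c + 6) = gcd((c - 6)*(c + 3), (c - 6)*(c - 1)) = c - 6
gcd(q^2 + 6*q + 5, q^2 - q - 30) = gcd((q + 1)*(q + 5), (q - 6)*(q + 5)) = q + 5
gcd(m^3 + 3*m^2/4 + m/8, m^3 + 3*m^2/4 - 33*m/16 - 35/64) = m + 1/4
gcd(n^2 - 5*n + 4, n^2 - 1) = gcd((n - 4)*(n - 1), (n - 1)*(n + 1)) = n - 1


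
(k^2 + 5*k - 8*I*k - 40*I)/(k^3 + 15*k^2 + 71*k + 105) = (k - 8*I)/(k^2 + 10*k + 21)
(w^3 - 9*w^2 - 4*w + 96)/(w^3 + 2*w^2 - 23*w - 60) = (w^2 - 12*w + 32)/(w^2 - w - 20)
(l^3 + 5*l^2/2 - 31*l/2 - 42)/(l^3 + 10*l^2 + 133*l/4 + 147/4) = 2*(l - 4)/(2*l + 7)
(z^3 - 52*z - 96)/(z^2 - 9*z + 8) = (z^2 + 8*z + 12)/(z - 1)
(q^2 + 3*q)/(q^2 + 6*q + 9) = q/(q + 3)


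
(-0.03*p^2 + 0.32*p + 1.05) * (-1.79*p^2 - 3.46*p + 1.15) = 0.0537*p^4 - 0.469*p^3 - 3.0212*p^2 - 3.265*p + 1.2075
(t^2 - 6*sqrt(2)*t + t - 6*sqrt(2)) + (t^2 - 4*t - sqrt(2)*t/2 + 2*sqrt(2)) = 2*t^2 - 13*sqrt(2)*t/2 - 3*t - 4*sqrt(2)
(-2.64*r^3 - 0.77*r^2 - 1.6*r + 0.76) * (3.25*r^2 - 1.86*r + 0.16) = -8.58*r^5 + 2.4079*r^4 - 4.1902*r^3 + 5.3228*r^2 - 1.6696*r + 0.1216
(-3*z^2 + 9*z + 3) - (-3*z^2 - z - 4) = 10*z + 7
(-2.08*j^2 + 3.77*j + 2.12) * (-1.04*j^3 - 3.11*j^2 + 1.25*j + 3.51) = 2.1632*j^5 + 2.548*j^4 - 16.5295*j^3 - 9.1815*j^2 + 15.8827*j + 7.4412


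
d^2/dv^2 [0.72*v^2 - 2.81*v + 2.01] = 1.44000000000000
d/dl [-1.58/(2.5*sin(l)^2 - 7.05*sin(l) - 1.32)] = (7.9*sin(l) - 11.139)*cos(l)/(-2.5*sin(l)^2 + 7.05*sin(l) + 1.32)^2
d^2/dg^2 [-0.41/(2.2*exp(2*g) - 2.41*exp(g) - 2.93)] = ((3.608*exp(g) - 0.9881)*(-2.2*exp(2*g) + 2.41*exp(g) + 2.93) + 0.41*(4.4*exp(g) - 2.41)*(8.8*exp(g) - 4.82)*exp(g))*exp(g)/(-2.2*exp(2*g) + 2.41*exp(g) + 2.93)^3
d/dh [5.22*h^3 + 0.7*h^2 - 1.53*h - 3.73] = 15.66*h^2 + 1.4*h - 1.53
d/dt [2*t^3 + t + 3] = 6*t^2 + 1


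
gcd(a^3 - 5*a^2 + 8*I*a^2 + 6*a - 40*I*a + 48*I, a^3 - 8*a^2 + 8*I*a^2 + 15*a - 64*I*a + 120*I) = a^2 + a*(-3 + 8*I) - 24*I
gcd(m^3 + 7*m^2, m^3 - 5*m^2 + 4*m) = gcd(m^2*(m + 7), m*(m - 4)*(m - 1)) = m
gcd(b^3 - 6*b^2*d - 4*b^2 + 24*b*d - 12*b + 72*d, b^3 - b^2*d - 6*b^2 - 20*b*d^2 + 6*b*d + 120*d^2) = b - 6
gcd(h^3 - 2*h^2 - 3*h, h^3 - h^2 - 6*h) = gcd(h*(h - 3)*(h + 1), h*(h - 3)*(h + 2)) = h^2 - 3*h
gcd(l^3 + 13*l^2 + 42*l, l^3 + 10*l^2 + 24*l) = l^2 + 6*l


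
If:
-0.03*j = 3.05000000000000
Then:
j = -101.67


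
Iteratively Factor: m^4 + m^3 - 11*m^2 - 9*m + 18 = (m - 1)*(m^3 + 2*m^2 - 9*m - 18) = (m - 1)*(m + 3)*(m^2 - m - 6) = (m - 1)*(m + 2)*(m + 3)*(m - 3)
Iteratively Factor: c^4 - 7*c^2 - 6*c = (c + 2)*(c^3 - 2*c^2 - 3*c) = c*(c + 2)*(c^2 - 2*c - 3) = c*(c - 3)*(c + 2)*(c + 1)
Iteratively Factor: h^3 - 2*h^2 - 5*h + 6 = (h + 2)*(h^2 - 4*h + 3) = (h - 3)*(h + 2)*(h - 1)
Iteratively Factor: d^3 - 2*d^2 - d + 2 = (d - 1)*(d^2 - d - 2) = (d - 2)*(d - 1)*(d + 1)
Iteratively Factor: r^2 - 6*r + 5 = (r - 1)*(r - 5)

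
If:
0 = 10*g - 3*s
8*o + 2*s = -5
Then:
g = 3*s/10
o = -s/4 - 5/8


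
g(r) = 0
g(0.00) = 0.00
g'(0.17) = 0.00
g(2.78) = 0.00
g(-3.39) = 0.00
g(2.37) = 0.00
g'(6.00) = 0.00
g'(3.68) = 0.00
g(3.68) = 0.00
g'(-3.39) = 0.00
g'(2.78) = 0.00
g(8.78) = 0.00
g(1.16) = 0.00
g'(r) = 0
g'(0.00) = 0.00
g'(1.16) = 0.00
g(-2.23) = 0.00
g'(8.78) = 0.00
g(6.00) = 0.00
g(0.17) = 0.00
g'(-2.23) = 0.00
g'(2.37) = 0.00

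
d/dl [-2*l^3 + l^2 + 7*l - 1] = -6*l^2 + 2*l + 7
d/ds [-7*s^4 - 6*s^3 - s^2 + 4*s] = -28*s^3 - 18*s^2 - 2*s + 4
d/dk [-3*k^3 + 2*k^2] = k*(4 - 9*k)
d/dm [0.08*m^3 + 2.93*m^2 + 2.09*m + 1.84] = 0.24*m^2 + 5.86*m + 2.09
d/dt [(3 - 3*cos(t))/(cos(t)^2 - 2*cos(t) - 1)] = 3*(sin(t)^2 + 2*cos(t) - 4)*sin(t)/(sin(t)^2 + 2*cos(t))^2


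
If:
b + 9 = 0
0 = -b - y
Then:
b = -9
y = 9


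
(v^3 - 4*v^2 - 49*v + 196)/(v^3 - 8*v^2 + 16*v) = (v^2 - 49)/(v*(v - 4))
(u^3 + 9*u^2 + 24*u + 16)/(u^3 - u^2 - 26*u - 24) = (u + 4)/(u - 6)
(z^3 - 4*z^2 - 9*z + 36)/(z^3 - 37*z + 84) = (z + 3)/(z + 7)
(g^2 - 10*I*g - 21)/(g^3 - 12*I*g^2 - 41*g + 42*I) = 1/(g - 2*I)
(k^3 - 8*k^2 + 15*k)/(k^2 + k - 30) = k*(k - 3)/(k + 6)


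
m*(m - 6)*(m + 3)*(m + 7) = m^4 + 4*m^3 - 39*m^2 - 126*m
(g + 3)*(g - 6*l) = g^2 - 6*g*l + 3*g - 18*l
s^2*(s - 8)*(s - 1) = s^4 - 9*s^3 + 8*s^2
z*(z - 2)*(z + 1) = z^3 - z^2 - 2*z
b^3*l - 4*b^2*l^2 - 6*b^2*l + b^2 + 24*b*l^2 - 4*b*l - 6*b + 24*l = (b - 6)*(b - 4*l)*(b*l + 1)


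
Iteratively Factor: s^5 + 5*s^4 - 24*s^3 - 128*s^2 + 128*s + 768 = (s - 3)*(s^4 + 8*s^3 - 128*s - 256) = (s - 3)*(s + 4)*(s^3 + 4*s^2 - 16*s - 64) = (s - 4)*(s - 3)*(s + 4)*(s^2 + 8*s + 16) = (s - 4)*(s - 3)*(s + 4)^2*(s + 4)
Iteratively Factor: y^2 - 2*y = (y)*(y - 2)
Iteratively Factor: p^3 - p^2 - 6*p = (p - 3)*(p^2 + 2*p) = p*(p - 3)*(p + 2)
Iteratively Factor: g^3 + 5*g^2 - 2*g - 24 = (g + 4)*(g^2 + g - 6) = (g + 3)*(g + 4)*(g - 2)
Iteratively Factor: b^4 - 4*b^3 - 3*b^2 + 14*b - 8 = (b + 2)*(b^3 - 6*b^2 + 9*b - 4) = (b - 1)*(b + 2)*(b^2 - 5*b + 4) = (b - 4)*(b - 1)*(b + 2)*(b - 1)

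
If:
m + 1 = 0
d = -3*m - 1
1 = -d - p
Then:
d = 2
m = -1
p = -3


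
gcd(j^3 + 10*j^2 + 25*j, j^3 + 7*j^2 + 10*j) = j^2 + 5*j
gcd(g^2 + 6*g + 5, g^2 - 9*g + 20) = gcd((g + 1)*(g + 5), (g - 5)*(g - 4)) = 1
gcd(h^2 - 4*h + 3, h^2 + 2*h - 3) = h - 1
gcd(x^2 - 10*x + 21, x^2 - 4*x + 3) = x - 3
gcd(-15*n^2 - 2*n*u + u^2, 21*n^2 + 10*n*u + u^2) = 3*n + u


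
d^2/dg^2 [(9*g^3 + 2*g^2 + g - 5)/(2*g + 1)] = 2*(36*g^3 + 54*g^2 + 27*g - 20)/(8*g^3 + 12*g^2 + 6*g + 1)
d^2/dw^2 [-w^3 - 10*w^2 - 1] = -6*w - 20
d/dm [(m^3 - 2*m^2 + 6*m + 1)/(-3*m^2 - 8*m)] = (-3*m^4 - 16*m^3 + 34*m^2 + 6*m + 8)/(m^2*(9*m^2 + 48*m + 64))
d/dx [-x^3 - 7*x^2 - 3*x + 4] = -3*x^2 - 14*x - 3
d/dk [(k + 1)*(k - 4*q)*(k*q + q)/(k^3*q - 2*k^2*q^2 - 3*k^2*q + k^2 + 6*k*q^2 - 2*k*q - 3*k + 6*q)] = q*(k + 1)*((k + 1)*(k - 4*q)*(-3*k^2*q + 4*k*q^2 + 6*k*q - 2*k - 6*q^2 + 2*q + 3) + (3*k - 8*q + 1)*(k^3*q - 2*k^2*q^2 - 3*k^2*q + k^2 + 6*k*q^2 - 2*k*q - 3*k + 6*q))/(k^3*q - 2*k^2*q^2 - 3*k^2*q + k^2 + 6*k*q^2 - 2*k*q - 3*k + 6*q)^2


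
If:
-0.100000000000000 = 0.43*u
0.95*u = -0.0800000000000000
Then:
No Solution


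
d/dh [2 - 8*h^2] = -16*h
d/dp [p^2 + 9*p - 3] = 2*p + 9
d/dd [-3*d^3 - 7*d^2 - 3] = d*(-9*d - 14)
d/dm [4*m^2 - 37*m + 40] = 8*m - 37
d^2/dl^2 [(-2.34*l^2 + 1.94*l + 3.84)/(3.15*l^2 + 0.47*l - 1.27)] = (45.42804*l^3 + 172.44738*l^2 + 80.67654*l + 27.187952)/(31.255875*l^6 + 13.990725*l^5 - 35.71722*l^4 - 11.177587*l^3 + 14.400276*l^2 + 2.274189*l - 2.048383)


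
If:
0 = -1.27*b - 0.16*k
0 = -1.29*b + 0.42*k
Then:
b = 0.00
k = 0.00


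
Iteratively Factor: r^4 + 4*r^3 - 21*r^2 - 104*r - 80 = (r + 4)*(r^3 - 21*r - 20) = (r - 5)*(r + 4)*(r^2 + 5*r + 4) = (r - 5)*(r + 4)^2*(r + 1)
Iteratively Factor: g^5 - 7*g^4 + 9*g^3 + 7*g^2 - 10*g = (g - 1)*(g^4 - 6*g^3 + 3*g^2 + 10*g) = (g - 1)*(g + 1)*(g^3 - 7*g^2 + 10*g) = g*(g - 1)*(g + 1)*(g^2 - 7*g + 10) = g*(g - 2)*(g - 1)*(g + 1)*(g - 5)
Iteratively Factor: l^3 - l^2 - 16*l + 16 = (l - 1)*(l^2 - 16) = (l - 1)*(l + 4)*(l - 4)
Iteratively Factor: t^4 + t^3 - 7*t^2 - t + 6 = (t - 1)*(t^3 + 2*t^2 - 5*t - 6) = (t - 1)*(t + 1)*(t^2 + t - 6) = (t - 1)*(t + 1)*(t + 3)*(t - 2)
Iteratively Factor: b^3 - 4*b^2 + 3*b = (b - 1)*(b^2 - 3*b) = b*(b - 1)*(b - 3)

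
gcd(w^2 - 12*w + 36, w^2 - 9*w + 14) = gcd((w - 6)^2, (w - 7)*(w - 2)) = 1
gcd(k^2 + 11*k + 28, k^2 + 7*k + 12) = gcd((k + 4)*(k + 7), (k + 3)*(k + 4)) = k + 4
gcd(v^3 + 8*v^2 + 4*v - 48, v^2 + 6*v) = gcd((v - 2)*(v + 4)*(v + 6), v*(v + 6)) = v + 6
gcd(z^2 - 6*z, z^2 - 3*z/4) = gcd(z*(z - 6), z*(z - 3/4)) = z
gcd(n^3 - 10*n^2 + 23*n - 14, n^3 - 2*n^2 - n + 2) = n^2 - 3*n + 2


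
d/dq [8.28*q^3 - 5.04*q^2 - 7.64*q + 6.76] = 24.84*q^2 - 10.08*q - 7.64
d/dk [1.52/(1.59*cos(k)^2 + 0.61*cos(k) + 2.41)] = (4.8336*cos(k) + 0.9272)*sin(k)/(1.59*cos(k)^2 + 0.61*cos(k) + 2.41)^2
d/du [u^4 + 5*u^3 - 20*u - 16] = 4*u^3 + 15*u^2 - 20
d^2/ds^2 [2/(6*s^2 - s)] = 4*(-6*s*(6*s - 1) + (12*s - 1)^2)/(s^3*(6*s - 1)^3)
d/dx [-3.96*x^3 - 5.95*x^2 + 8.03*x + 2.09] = -11.88*x^2 - 11.9*x + 8.03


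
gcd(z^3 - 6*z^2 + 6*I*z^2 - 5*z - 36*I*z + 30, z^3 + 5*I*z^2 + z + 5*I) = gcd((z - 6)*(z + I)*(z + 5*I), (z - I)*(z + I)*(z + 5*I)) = z^2 + 6*I*z - 5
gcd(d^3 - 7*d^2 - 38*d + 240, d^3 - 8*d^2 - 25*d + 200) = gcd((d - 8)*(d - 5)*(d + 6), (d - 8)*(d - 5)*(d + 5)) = d^2 - 13*d + 40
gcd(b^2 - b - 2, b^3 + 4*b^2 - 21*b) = 1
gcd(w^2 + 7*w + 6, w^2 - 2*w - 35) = 1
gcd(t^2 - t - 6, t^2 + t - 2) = t + 2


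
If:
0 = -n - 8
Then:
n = -8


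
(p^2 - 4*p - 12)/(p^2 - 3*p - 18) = (p + 2)/(p + 3)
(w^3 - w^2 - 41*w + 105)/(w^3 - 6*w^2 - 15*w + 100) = (w^2 + 4*w - 21)/(w^2 - w - 20)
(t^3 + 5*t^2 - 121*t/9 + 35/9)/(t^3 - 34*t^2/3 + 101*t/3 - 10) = (3*t^2 + 16*t - 35)/(3*(t^2 - 11*t + 30))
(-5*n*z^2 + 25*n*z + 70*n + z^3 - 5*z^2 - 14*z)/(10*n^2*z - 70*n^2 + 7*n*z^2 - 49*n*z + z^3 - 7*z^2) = (-5*n*z - 10*n + z^2 + 2*z)/(10*n^2 + 7*n*z + z^2)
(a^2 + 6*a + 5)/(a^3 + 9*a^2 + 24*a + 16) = (a + 5)/(a^2 + 8*a + 16)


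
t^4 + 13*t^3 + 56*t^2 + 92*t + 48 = (t + 1)*(t + 2)*(t + 4)*(t + 6)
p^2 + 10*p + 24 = (p + 4)*(p + 6)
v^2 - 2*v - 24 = (v - 6)*(v + 4)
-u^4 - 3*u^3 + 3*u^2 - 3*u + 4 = (u + 4)*(u - I)*(-I*u + 1)*(-I*u + I)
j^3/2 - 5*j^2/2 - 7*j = j*(j/2 + 1)*(j - 7)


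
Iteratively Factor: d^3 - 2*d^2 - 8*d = (d)*(d^2 - 2*d - 8) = d*(d - 4)*(d + 2)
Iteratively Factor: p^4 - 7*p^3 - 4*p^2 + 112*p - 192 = (p - 3)*(p^3 - 4*p^2 - 16*p + 64) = (p - 3)*(p + 4)*(p^2 - 8*p + 16) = (p - 4)*(p - 3)*(p + 4)*(p - 4)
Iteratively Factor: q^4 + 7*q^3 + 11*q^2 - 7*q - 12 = (q + 3)*(q^3 + 4*q^2 - q - 4) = (q + 3)*(q + 4)*(q^2 - 1) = (q - 1)*(q + 3)*(q + 4)*(q + 1)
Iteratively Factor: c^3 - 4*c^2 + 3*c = (c - 1)*(c^2 - 3*c) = (c - 3)*(c - 1)*(c)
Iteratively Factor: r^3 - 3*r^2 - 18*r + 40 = (r - 5)*(r^2 + 2*r - 8) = (r - 5)*(r - 2)*(r + 4)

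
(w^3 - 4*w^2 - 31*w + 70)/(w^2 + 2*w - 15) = (w^2 - 9*w + 14)/(w - 3)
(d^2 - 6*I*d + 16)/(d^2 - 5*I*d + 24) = (d + 2*I)/(d + 3*I)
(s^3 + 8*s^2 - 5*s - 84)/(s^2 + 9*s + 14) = (s^2 + s - 12)/(s + 2)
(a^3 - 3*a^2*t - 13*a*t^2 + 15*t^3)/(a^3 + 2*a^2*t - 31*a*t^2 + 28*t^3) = (-a^2 + 2*a*t + 15*t^2)/(-a^2 - 3*a*t + 28*t^2)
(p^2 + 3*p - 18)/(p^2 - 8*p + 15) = (p + 6)/(p - 5)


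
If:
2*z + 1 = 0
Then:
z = -1/2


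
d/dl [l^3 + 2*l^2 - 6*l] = 3*l^2 + 4*l - 6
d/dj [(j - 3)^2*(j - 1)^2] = 4*(j - 3)*(j - 2)*(j - 1)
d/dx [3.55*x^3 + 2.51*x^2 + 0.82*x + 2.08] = 10.65*x^2 + 5.02*x + 0.82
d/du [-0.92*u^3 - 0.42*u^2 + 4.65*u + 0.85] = -2.76*u^2 - 0.84*u + 4.65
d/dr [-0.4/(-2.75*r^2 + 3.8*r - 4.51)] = (1.52 - 2.2*r)/(2.75*r^2 - 3.8*r + 4.51)^2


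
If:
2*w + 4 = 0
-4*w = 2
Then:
No Solution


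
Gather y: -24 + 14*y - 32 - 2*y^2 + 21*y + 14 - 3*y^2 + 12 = -5*y^2 + 35*y - 30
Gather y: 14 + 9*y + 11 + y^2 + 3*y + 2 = y^2 + 12*y + 27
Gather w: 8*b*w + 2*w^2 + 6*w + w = 2*w^2 + w*(8*b + 7)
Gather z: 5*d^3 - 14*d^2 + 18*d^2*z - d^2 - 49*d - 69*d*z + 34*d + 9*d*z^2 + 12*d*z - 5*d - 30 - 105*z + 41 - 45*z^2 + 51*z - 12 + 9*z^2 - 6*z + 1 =5*d^3 - 15*d^2 - 20*d + z^2*(9*d - 36) + z*(18*d^2 - 57*d - 60)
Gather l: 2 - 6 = -4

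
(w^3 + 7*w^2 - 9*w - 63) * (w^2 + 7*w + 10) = w^5 + 14*w^4 + 50*w^3 - 56*w^2 - 531*w - 630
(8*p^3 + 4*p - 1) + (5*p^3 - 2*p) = 13*p^3 + 2*p - 1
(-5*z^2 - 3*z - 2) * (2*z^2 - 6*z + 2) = -10*z^4 + 24*z^3 + 4*z^2 + 6*z - 4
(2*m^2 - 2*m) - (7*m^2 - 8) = -5*m^2 - 2*m + 8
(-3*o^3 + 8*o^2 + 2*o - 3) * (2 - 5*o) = 15*o^4 - 46*o^3 + 6*o^2 + 19*o - 6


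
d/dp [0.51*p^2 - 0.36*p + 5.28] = 1.02*p - 0.36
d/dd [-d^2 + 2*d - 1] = 2 - 2*d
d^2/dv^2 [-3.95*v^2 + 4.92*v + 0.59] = -7.90000000000000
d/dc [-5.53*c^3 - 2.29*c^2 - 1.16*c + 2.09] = -16.59*c^2 - 4.58*c - 1.16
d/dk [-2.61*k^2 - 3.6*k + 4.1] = -5.22*k - 3.6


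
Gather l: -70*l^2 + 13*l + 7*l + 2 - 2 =-70*l^2 + 20*l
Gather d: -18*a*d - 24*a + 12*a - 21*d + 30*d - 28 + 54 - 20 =-12*a + d*(9 - 18*a) + 6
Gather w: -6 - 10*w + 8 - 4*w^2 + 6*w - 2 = -4*w^2 - 4*w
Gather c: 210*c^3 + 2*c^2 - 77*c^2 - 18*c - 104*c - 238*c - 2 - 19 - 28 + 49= 210*c^3 - 75*c^2 - 360*c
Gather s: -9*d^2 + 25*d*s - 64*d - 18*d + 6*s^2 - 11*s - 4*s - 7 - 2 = -9*d^2 - 82*d + 6*s^2 + s*(25*d - 15) - 9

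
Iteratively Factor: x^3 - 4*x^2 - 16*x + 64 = (x - 4)*(x^2 - 16) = (x - 4)*(x + 4)*(x - 4)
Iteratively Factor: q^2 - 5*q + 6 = (q - 2)*(q - 3)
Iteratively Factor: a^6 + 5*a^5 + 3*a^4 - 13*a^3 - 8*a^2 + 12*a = (a - 1)*(a^5 + 6*a^4 + 9*a^3 - 4*a^2 - 12*a) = (a - 1)*(a + 3)*(a^4 + 3*a^3 - 4*a) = (a - 1)*(a + 2)*(a + 3)*(a^3 + a^2 - 2*a) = a*(a - 1)*(a + 2)*(a + 3)*(a^2 + a - 2) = a*(a - 1)*(a + 2)^2*(a + 3)*(a - 1)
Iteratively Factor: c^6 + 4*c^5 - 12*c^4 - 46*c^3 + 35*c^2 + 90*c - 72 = (c + 3)*(c^5 + c^4 - 15*c^3 - c^2 + 38*c - 24) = (c + 3)*(c + 4)*(c^4 - 3*c^3 - 3*c^2 + 11*c - 6) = (c + 2)*(c + 3)*(c + 4)*(c^3 - 5*c^2 + 7*c - 3) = (c - 1)*(c + 2)*(c + 3)*(c + 4)*(c^2 - 4*c + 3) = (c - 1)^2*(c + 2)*(c + 3)*(c + 4)*(c - 3)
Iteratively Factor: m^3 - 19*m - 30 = (m + 3)*(m^2 - 3*m - 10) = (m + 2)*(m + 3)*(m - 5)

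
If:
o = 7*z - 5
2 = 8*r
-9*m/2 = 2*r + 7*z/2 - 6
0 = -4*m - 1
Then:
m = -1/4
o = 33/4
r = 1/4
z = 53/28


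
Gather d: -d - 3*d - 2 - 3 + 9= 4 - 4*d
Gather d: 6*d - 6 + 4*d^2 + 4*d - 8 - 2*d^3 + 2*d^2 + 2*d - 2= -2*d^3 + 6*d^2 + 12*d - 16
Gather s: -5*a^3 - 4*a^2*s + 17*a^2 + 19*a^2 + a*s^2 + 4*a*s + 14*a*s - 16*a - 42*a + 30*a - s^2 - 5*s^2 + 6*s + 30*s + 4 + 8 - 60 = -5*a^3 + 36*a^2 - 28*a + s^2*(a - 6) + s*(-4*a^2 + 18*a + 36) - 48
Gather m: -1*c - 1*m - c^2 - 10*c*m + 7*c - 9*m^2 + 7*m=-c^2 + 6*c - 9*m^2 + m*(6 - 10*c)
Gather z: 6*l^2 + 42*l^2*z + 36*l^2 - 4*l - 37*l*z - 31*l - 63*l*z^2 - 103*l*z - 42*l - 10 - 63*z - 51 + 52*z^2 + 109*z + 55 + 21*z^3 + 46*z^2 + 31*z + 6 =42*l^2 - 77*l + 21*z^3 + z^2*(98 - 63*l) + z*(42*l^2 - 140*l + 77)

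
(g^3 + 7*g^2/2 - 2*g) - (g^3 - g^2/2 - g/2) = 4*g^2 - 3*g/2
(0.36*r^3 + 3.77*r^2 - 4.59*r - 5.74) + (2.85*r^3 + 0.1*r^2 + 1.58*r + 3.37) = 3.21*r^3 + 3.87*r^2 - 3.01*r - 2.37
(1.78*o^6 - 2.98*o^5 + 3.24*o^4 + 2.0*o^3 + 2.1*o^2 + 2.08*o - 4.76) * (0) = 0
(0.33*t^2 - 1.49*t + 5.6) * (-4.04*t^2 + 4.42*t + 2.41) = -1.3332*t^4 + 7.4782*t^3 - 28.4145*t^2 + 21.1611*t + 13.496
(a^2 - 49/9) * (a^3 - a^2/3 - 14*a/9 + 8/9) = a^5 - a^4/3 - 7*a^3 + 73*a^2/27 + 686*a/81 - 392/81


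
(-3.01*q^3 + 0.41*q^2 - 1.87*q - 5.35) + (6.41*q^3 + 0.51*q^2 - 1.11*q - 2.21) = 3.4*q^3 + 0.92*q^2 - 2.98*q - 7.56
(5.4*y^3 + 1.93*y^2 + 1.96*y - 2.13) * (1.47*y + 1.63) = 7.938*y^4 + 11.6391*y^3 + 6.0271*y^2 + 0.0636999999999999*y - 3.4719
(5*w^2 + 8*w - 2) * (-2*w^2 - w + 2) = -10*w^4 - 21*w^3 + 6*w^2 + 18*w - 4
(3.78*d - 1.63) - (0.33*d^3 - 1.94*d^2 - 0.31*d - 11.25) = -0.33*d^3 + 1.94*d^2 + 4.09*d + 9.62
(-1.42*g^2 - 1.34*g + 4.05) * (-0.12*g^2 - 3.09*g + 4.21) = 0.1704*g^4 + 4.5486*g^3 - 2.3236*g^2 - 18.1559*g + 17.0505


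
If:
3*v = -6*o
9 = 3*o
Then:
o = 3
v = -6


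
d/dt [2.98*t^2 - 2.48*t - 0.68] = 5.96*t - 2.48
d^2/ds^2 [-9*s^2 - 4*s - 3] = -18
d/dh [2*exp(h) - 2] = 2*exp(h)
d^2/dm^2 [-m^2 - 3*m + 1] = -2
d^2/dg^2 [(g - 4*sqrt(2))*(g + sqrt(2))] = 2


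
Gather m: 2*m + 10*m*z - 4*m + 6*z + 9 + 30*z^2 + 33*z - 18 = m*(10*z - 2) + 30*z^2 + 39*z - 9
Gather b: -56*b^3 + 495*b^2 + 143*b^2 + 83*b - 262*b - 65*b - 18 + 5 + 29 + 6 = -56*b^3 + 638*b^2 - 244*b + 22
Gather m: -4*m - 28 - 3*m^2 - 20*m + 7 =-3*m^2 - 24*m - 21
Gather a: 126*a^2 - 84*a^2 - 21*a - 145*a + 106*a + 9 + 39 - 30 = 42*a^2 - 60*a + 18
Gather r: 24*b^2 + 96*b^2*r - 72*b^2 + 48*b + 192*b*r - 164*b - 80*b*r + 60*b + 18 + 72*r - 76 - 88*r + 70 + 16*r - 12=-48*b^2 - 56*b + r*(96*b^2 + 112*b)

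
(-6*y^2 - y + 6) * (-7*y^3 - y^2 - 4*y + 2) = 42*y^5 + 13*y^4 - 17*y^3 - 14*y^2 - 26*y + 12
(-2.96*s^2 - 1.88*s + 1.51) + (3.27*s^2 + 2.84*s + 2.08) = 0.31*s^2 + 0.96*s + 3.59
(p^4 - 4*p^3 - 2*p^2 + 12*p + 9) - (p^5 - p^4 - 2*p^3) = -p^5 + 2*p^4 - 2*p^3 - 2*p^2 + 12*p + 9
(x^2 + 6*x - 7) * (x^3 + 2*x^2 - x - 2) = x^5 + 8*x^4 + 4*x^3 - 22*x^2 - 5*x + 14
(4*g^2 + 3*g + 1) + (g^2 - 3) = 5*g^2 + 3*g - 2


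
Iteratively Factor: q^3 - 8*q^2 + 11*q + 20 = (q - 4)*(q^2 - 4*q - 5) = (q - 4)*(q + 1)*(q - 5)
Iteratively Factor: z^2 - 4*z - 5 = (z - 5)*(z + 1)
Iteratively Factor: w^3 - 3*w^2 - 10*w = (w)*(w^2 - 3*w - 10) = w*(w - 5)*(w + 2)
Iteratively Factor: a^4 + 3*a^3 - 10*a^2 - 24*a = (a + 4)*(a^3 - a^2 - 6*a) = (a - 3)*(a + 4)*(a^2 + 2*a) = a*(a - 3)*(a + 4)*(a + 2)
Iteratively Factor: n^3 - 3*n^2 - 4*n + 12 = (n - 2)*(n^2 - n - 6) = (n - 2)*(n + 2)*(n - 3)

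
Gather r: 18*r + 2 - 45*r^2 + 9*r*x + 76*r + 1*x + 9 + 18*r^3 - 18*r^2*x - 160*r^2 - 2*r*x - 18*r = 18*r^3 + r^2*(-18*x - 205) + r*(7*x + 76) + x + 11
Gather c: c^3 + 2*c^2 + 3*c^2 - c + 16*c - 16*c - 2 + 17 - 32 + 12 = c^3 + 5*c^2 - c - 5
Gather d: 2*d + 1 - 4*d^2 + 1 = -4*d^2 + 2*d + 2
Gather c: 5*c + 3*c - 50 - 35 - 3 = 8*c - 88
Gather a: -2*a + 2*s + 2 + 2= -2*a + 2*s + 4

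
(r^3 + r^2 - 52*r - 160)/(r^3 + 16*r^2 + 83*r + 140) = (r - 8)/(r + 7)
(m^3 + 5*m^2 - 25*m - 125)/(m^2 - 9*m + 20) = (m^2 + 10*m + 25)/(m - 4)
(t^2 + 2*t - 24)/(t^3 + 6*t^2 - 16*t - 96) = 1/(t + 4)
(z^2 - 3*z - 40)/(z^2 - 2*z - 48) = (z + 5)/(z + 6)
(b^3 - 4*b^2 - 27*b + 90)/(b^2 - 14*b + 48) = (b^2 + 2*b - 15)/(b - 8)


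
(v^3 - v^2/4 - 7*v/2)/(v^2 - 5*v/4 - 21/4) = v*(v - 2)/(v - 3)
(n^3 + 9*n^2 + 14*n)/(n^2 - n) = (n^2 + 9*n + 14)/(n - 1)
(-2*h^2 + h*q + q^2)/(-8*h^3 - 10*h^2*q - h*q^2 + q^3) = (-h + q)/(-4*h^2 - 3*h*q + q^2)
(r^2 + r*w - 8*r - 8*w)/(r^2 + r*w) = (r - 8)/r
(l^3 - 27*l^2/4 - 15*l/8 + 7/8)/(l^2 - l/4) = l - 13/2 - 7/(2*l)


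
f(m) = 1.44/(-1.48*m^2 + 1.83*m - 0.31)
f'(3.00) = 0.15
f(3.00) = -0.18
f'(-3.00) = -0.04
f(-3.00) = -0.08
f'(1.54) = 3.92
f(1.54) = -1.44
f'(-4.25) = -0.02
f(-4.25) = -0.04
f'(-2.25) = -0.09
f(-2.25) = -0.12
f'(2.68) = 0.24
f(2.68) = -0.24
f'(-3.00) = -0.04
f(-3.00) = -0.08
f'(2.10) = 0.70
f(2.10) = -0.48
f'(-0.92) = -0.62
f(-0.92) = -0.44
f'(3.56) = 0.08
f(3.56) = -0.11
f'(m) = 1.44*(2.96*m - 1.83)/(-1.48*m^2 + 1.83*m - 0.31)^2 = (4.2624*m - 2.6352)/(1.48*m^2 - 1.83*m + 0.31)^2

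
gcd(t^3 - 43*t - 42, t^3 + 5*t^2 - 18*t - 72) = t + 6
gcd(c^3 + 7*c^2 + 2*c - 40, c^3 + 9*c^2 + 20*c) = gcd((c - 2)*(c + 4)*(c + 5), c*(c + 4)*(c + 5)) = c^2 + 9*c + 20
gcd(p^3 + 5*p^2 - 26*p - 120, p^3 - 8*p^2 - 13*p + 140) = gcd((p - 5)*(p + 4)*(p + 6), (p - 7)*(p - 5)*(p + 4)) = p^2 - p - 20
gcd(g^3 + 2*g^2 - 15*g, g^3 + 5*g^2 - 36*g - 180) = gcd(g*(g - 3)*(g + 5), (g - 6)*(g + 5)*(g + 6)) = g + 5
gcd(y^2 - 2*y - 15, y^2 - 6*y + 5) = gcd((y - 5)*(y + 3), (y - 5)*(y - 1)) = y - 5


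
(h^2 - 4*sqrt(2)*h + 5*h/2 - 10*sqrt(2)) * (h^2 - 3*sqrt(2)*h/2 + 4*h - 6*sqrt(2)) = h^4 - 11*sqrt(2)*h^3/2 + 13*h^3/2 - 143*sqrt(2)*h^2/4 + 22*h^2 - 55*sqrt(2)*h + 78*h + 120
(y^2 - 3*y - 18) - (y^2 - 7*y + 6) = 4*y - 24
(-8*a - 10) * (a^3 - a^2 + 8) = -8*a^4 - 2*a^3 + 10*a^2 - 64*a - 80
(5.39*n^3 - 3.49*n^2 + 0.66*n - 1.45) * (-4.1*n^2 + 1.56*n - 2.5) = -22.099*n^5 + 22.7174*n^4 - 21.6254*n^3 + 15.6996*n^2 - 3.912*n + 3.625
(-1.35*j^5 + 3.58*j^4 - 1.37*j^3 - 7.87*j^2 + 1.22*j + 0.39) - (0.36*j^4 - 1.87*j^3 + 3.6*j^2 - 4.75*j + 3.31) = -1.35*j^5 + 3.22*j^4 + 0.5*j^3 - 11.47*j^2 + 5.97*j - 2.92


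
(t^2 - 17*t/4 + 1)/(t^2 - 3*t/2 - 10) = (4*t - 1)/(2*(2*t + 5))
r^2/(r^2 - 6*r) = r/(r - 6)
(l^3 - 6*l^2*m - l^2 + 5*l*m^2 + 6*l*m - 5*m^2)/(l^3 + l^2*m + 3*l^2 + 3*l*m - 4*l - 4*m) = (l^2 - 6*l*m + 5*m^2)/(l^2 + l*m + 4*l + 4*m)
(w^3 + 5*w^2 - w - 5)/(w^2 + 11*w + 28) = (w^3 + 5*w^2 - w - 5)/(w^2 + 11*w + 28)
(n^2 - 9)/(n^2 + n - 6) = (n - 3)/(n - 2)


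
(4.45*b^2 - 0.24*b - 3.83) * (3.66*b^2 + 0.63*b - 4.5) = 16.287*b^4 + 1.9251*b^3 - 34.194*b^2 - 1.3329*b + 17.235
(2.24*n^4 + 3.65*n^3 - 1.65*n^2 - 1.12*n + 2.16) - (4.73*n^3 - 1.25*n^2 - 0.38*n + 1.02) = 2.24*n^4 - 1.08*n^3 - 0.4*n^2 - 0.74*n + 1.14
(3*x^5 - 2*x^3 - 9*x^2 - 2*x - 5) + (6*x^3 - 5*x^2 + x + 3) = 3*x^5 + 4*x^3 - 14*x^2 - x - 2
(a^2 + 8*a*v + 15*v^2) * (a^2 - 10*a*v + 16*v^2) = a^4 - 2*a^3*v - 49*a^2*v^2 - 22*a*v^3 + 240*v^4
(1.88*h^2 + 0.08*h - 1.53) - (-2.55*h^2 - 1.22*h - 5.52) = 4.43*h^2 + 1.3*h + 3.99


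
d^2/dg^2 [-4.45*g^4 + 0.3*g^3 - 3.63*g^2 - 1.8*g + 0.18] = -53.4*g^2 + 1.8*g - 7.26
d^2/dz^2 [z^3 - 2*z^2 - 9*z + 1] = 6*z - 4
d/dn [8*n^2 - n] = 16*n - 1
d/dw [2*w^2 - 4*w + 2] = 4*w - 4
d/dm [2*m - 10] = 2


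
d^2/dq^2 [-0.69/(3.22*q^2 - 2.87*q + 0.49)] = (14.308392*q^2 - 12.753132*q - 0.69*(6.44*q - 2.87)*(12.88*q - 5.74) + 2.177364)/(3.22*q^2 - 2.87*q + 0.49)^3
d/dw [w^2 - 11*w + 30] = 2*w - 11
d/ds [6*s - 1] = 6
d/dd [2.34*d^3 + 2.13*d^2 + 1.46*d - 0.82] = 7.02*d^2 + 4.26*d + 1.46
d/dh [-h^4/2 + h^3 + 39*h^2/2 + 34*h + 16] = -2*h^3 + 3*h^2 + 39*h + 34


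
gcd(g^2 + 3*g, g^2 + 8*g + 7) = 1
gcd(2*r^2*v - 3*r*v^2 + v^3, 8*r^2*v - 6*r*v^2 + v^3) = 2*r*v - v^2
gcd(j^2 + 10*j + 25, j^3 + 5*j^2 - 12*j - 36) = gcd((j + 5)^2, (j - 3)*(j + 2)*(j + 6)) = 1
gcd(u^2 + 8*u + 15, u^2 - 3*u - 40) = u + 5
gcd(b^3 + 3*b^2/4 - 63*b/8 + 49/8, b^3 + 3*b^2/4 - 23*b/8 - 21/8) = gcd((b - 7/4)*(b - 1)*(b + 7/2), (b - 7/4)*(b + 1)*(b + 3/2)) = b - 7/4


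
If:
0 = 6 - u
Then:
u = 6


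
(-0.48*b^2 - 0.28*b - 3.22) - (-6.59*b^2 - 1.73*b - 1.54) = 6.11*b^2 + 1.45*b - 1.68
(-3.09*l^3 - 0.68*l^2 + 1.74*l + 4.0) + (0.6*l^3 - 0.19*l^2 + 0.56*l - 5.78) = -2.49*l^3 - 0.87*l^2 + 2.3*l - 1.78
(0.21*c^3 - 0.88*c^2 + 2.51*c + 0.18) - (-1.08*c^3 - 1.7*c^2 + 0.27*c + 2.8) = 1.29*c^3 + 0.82*c^2 + 2.24*c - 2.62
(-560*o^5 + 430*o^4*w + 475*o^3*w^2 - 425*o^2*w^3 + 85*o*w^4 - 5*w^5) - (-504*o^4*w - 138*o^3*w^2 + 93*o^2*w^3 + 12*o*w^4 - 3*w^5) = -560*o^5 + 934*o^4*w + 613*o^3*w^2 - 518*o^2*w^3 + 73*o*w^4 - 2*w^5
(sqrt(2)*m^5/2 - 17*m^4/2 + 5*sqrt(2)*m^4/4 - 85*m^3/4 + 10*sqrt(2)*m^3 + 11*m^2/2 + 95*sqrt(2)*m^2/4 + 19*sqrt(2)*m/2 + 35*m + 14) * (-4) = -2*sqrt(2)*m^5 - 5*sqrt(2)*m^4 + 34*m^4 - 40*sqrt(2)*m^3 + 85*m^3 - 95*sqrt(2)*m^2 - 22*m^2 - 140*m - 38*sqrt(2)*m - 56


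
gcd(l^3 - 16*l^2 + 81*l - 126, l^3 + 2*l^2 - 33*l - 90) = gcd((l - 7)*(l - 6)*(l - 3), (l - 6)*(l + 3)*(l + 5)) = l - 6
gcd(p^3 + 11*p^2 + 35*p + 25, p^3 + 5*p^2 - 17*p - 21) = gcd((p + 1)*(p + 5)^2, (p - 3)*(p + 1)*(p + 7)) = p + 1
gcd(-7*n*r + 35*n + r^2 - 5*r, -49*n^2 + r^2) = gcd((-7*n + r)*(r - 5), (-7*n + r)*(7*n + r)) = -7*n + r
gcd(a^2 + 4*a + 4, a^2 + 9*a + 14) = a + 2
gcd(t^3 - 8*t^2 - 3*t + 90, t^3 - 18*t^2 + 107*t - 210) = t^2 - 11*t + 30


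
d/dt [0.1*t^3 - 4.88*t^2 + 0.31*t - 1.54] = 0.3*t^2 - 9.76*t + 0.31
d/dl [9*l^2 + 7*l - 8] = 18*l + 7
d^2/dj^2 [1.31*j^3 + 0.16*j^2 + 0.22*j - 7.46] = 7.86*j + 0.32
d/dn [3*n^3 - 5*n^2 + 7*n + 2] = 9*n^2 - 10*n + 7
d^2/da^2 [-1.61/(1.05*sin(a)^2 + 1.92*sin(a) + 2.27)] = (7.1001*sin(a)^4 + 9.73728*sin(a)^3 - 20.064786*sin(a)^2 - 26.491584*sin(a) - 4.195338)/(1.05*sin(a)^2 + 1.92*sin(a) + 2.27)^3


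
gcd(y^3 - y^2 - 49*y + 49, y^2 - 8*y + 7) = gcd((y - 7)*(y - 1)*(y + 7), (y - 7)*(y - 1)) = y^2 - 8*y + 7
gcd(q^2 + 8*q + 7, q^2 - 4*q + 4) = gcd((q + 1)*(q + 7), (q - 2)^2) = 1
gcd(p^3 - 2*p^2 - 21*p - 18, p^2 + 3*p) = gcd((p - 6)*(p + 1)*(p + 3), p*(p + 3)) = p + 3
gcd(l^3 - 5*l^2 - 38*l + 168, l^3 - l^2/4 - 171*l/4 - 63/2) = l^2 - l - 42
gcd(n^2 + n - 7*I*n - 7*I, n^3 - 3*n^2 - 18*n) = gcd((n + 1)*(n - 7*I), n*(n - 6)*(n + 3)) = 1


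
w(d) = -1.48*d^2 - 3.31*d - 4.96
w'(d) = -2.96*d - 3.31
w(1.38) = -12.35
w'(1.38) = -7.39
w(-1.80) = -3.80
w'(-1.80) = 2.02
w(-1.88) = -3.97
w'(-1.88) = 2.25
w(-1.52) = -3.35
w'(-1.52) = 1.19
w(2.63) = -23.90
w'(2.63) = -11.09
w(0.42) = -6.61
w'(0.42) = -4.55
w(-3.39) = -10.75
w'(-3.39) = 6.72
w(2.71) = -24.80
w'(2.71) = -11.33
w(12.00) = -257.80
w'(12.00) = -38.83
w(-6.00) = -38.38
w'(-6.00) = 14.45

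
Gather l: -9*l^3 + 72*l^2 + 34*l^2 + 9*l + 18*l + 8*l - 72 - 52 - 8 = -9*l^3 + 106*l^2 + 35*l - 132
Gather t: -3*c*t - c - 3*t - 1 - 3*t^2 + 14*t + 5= -c - 3*t^2 + t*(11 - 3*c) + 4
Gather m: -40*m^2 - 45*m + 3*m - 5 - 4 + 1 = -40*m^2 - 42*m - 8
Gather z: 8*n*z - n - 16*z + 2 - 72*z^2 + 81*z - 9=-n - 72*z^2 + z*(8*n + 65) - 7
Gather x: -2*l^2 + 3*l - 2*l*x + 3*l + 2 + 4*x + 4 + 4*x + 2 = -2*l^2 + 6*l + x*(8 - 2*l) + 8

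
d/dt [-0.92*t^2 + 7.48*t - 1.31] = 7.48 - 1.84*t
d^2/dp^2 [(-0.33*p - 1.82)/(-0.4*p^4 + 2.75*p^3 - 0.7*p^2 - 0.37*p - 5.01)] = (0.6336*p^7 + 0.016*p^6 - 44.53185*p^5 + 170.23326*p^4 - 67.21001*p^3 + 5.03123999999999*p^2 + 146.33472*p - 13.490606)/(0.064*p^12 - 1.32*p^11 + 9.411*p^10 - 25.239275*p^9 + 16.43205*p^8 - 28.092525*p^7 + 118.314955*p^6 - 54.002145*p^5 + 7.18626*p^4 - 199.239632*p^3 + 54.767817*p^2 + 27.861111*p + 125.751501)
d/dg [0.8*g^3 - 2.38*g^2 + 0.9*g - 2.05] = 2.4*g^2 - 4.76*g + 0.9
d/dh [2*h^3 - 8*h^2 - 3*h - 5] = 6*h^2 - 16*h - 3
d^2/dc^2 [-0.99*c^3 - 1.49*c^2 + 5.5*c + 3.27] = -5.94*c - 2.98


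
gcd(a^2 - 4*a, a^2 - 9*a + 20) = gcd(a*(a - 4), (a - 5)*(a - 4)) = a - 4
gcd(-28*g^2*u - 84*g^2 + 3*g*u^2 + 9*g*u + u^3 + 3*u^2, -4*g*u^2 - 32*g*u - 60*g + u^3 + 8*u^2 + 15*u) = -4*g*u - 12*g + u^2 + 3*u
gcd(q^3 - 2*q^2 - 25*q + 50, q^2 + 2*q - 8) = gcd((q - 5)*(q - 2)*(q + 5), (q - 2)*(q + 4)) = q - 2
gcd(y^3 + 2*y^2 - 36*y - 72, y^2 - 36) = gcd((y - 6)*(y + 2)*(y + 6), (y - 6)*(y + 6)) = y^2 - 36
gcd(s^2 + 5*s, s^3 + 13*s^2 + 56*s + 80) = s + 5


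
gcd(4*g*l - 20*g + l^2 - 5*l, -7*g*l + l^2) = 1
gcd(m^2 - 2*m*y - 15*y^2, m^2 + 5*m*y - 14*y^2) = 1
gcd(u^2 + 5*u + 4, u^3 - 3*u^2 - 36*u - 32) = u^2 + 5*u + 4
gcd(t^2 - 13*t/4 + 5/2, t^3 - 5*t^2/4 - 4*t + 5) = t^2 - 13*t/4 + 5/2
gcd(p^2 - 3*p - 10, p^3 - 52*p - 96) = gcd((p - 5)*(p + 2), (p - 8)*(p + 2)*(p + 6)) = p + 2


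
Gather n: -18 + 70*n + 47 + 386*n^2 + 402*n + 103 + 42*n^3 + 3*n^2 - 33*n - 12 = 42*n^3 + 389*n^2 + 439*n + 120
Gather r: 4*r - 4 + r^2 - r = r^2 + 3*r - 4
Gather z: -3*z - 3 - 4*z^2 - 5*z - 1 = -4*z^2 - 8*z - 4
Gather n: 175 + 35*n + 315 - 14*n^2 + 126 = -14*n^2 + 35*n + 616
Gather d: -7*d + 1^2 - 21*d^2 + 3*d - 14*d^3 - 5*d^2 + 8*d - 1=-14*d^3 - 26*d^2 + 4*d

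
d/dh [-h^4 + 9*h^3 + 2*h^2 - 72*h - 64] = -4*h^3 + 27*h^2 + 4*h - 72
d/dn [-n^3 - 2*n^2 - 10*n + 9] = -3*n^2 - 4*n - 10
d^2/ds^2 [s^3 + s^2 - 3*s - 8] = 6*s + 2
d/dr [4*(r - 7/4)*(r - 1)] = 8*r - 11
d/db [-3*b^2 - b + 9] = -6*b - 1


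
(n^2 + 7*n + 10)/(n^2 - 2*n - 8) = (n + 5)/(n - 4)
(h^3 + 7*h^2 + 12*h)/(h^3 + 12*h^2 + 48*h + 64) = h*(h + 3)/(h^2 + 8*h + 16)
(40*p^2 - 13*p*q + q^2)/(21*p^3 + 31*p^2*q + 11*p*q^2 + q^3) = (40*p^2 - 13*p*q + q^2)/(21*p^3 + 31*p^2*q + 11*p*q^2 + q^3)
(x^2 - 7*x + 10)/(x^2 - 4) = (x - 5)/(x + 2)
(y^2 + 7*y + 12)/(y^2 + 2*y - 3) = (y + 4)/(y - 1)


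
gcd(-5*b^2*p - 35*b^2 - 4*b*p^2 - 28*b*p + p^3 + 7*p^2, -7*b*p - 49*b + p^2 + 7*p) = p + 7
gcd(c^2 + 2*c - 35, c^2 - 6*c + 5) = c - 5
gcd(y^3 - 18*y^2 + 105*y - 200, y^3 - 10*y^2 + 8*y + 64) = y - 8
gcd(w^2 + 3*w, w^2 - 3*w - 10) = 1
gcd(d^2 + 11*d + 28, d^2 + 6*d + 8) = d + 4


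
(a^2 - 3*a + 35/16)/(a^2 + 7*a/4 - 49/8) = (4*a - 5)/(2*(2*a + 7))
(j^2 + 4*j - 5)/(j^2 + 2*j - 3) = (j + 5)/(j + 3)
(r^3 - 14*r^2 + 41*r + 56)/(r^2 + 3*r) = (r^3 - 14*r^2 + 41*r + 56)/(r*(r + 3))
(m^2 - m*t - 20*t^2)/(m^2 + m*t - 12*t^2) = (-m + 5*t)/(-m + 3*t)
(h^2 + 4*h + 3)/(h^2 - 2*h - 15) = (h + 1)/(h - 5)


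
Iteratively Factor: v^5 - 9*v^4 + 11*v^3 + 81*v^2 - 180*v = (v - 5)*(v^4 - 4*v^3 - 9*v^2 + 36*v) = (v - 5)*(v - 3)*(v^3 - v^2 - 12*v) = (v - 5)*(v - 3)*(v + 3)*(v^2 - 4*v) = (v - 5)*(v - 4)*(v - 3)*(v + 3)*(v)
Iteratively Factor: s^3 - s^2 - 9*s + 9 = (s + 3)*(s^2 - 4*s + 3) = (s - 1)*(s + 3)*(s - 3)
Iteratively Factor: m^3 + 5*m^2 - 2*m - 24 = (m + 4)*(m^2 + m - 6) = (m - 2)*(m + 4)*(m + 3)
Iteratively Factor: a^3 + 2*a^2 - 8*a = (a - 2)*(a^2 + 4*a) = a*(a - 2)*(a + 4)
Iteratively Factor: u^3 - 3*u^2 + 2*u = (u - 1)*(u^2 - 2*u) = u*(u - 1)*(u - 2)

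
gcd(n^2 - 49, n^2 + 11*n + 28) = n + 7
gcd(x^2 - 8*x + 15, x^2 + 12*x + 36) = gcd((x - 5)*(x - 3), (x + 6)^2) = 1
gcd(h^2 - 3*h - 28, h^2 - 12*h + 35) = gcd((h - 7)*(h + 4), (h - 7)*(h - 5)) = h - 7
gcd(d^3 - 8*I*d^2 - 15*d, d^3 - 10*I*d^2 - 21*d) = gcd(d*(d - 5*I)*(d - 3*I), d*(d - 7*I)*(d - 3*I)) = d^2 - 3*I*d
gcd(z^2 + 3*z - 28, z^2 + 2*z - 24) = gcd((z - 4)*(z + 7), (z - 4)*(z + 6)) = z - 4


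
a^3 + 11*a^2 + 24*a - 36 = (a - 1)*(a + 6)^2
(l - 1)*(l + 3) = l^2 + 2*l - 3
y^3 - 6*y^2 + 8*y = y*(y - 4)*(y - 2)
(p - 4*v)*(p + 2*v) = p^2 - 2*p*v - 8*v^2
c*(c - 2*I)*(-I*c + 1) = -I*c^3 - c^2 - 2*I*c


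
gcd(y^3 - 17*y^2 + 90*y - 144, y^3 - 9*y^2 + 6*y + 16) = y - 8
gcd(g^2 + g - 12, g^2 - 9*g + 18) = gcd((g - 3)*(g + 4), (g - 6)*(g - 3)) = g - 3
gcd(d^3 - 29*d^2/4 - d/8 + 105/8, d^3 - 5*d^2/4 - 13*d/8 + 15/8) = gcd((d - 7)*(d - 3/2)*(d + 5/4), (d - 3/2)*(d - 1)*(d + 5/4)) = d^2 - d/4 - 15/8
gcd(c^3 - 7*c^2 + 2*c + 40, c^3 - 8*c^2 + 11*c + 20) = c^2 - 9*c + 20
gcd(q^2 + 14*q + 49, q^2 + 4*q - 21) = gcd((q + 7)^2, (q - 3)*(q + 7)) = q + 7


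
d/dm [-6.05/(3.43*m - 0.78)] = 20.7515/(3.43*m - 0.78)^2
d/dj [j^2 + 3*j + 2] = 2*j + 3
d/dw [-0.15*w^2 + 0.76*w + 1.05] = 0.76 - 0.3*w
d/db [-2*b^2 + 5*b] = 5 - 4*b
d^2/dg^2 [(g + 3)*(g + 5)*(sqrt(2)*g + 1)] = 6*sqrt(2)*g + 2 + 16*sqrt(2)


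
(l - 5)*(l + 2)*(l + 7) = l^3 + 4*l^2 - 31*l - 70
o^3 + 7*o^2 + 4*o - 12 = (o - 1)*(o + 2)*(o + 6)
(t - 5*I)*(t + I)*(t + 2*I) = t^3 - 2*I*t^2 + 13*t + 10*I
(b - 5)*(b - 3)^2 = b^3 - 11*b^2 + 39*b - 45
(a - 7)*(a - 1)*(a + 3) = a^3 - 5*a^2 - 17*a + 21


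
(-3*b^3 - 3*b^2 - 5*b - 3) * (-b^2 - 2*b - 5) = 3*b^5 + 9*b^4 + 26*b^3 + 28*b^2 + 31*b + 15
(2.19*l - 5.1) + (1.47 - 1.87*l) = 0.32*l - 3.63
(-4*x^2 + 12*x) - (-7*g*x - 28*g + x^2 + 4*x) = 7*g*x + 28*g - 5*x^2 + 8*x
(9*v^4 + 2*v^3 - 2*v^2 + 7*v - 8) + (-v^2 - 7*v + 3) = 9*v^4 + 2*v^3 - 3*v^2 - 5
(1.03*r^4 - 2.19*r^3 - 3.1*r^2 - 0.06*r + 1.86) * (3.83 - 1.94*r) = -1.9982*r^5 + 8.1935*r^4 - 2.3737*r^3 - 11.7566*r^2 - 3.8382*r + 7.1238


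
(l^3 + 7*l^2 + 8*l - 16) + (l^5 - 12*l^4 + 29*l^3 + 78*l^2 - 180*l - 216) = l^5 - 12*l^4 + 30*l^3 + 85*l^2 - 172*l - 232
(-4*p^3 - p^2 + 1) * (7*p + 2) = -28*p^4 - 15*p^3 - 2*p^2 + 7*p + 2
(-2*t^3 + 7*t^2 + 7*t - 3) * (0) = 0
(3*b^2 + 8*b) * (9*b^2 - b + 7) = 27*b^4 + 69*b^3 + 13*b^2 + 56*b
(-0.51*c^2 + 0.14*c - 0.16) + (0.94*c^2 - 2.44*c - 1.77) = 0.43*c^2 - 2.3*c - 1.93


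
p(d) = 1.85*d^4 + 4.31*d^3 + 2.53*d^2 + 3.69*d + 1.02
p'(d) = 7.4*d^3 + 12.93*d^2 + 5.06*d + 3.69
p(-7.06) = 3180.51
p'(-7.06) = -1991.58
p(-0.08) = 0.74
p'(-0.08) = 3.36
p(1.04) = 14.61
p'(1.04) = 31.26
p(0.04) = 1.17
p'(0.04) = 3.91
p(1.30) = 24.85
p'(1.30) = 48.38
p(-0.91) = -2.22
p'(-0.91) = 4.22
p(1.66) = 47.88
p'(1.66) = 81.57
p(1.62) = 44.70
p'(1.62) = 77.28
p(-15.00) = 79624.92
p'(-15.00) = -22137.96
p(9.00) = 15519.00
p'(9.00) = 6491.16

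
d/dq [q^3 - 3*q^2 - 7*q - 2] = 3*q^2 - 6*q - 7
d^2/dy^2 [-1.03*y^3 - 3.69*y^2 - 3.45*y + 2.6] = -6.18*y - 7.38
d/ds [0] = 0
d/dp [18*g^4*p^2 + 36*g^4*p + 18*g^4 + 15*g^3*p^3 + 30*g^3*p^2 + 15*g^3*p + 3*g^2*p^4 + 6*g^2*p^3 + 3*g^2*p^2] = g^2*(36*g^2*p + 36*g^2 + 45*g*p^2 + 60*g*p + 15*g + 12*p^3 + 18*p^2 + 6*p)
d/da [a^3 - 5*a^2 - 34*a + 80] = 3*a^2 - 10*a - 34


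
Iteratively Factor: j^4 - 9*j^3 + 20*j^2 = (j)*(j^3 - 9*j^2 + 20*j) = j*(j - 4)*(j^2 - 5*j) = j^2*(j - 4)*(j - 5)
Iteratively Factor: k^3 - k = (k)*(k^2 - 1) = k*(k - 1)*(k + 1)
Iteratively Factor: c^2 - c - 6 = (c - 3)*(c + 2)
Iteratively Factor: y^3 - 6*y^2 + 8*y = (y)*(y^2 - 6*y + 8) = y*(y - 2)*(y - 4)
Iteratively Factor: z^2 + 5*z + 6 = (z + 2)*(z + 3)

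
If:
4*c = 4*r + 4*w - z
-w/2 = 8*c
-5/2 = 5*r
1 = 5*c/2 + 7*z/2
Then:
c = -16/471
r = -1/2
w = 256/471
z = 146/471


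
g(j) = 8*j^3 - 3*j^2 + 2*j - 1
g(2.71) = 141.61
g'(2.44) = 130.25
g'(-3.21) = 268.56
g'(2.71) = 162.00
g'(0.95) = 17.96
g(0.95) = 5.05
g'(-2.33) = 146.27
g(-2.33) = -123.14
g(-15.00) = -27706.00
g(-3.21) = -302.94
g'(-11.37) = 3172.87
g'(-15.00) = 5492.00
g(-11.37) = -12170.60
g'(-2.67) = 189.11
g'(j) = 24*j^2 - 6*j + 2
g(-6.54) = -2380.20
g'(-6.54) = 1067.76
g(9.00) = 5606.00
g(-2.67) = -180.00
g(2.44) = 102.23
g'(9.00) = 1892.00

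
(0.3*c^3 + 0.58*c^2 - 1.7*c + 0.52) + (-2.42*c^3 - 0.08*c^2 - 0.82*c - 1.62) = -2.12*c^3 + 0.5*c^2 - 2.52*c - 1.1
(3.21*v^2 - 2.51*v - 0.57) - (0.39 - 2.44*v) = 3.21*v^2 - 0.0699999999999998*v - 0.96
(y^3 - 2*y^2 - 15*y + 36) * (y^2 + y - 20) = y^5 - y^4 - 37*y^3 + 61*y^2 + 336*y - 720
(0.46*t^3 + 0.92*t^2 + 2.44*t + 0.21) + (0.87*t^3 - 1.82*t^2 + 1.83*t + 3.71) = 1.33*t^3 - 0.9*t^2 + 4.27*t + 3.92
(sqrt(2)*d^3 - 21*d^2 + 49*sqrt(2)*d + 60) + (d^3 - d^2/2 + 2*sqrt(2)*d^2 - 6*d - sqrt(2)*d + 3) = d^3 + sqrt(2)*d^3 - 43*d^2/2 + 2*sqrt(2)*d^2 - 6*d + 48*sqrt(2)*d + 63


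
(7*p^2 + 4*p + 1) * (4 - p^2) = -7*p^4 - 4*p^3 + 27*p^2 + 16*p + 4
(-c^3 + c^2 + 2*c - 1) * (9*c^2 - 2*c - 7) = -9*c^5 + 11*c^4 + 23*c^3 - 20*c^2 - 12*c + 7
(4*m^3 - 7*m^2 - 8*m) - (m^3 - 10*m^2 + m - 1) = 3*m^3 + 3*m^2 - 9*m + 1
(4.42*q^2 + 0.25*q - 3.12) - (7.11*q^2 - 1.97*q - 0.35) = -2.69*q^2 + 2.22*q - 2.77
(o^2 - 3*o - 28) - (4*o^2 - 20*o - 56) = -3*o^2 + 17*o + 28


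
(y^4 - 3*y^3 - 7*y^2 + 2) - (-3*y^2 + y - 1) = y^4 - 3*y^3 - 4*y^2 - y + 3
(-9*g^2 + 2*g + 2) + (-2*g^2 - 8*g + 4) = -11*g^2 - 6*g + 6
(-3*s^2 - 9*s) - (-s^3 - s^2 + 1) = s^3 - 2*s^2 - 9*s - 1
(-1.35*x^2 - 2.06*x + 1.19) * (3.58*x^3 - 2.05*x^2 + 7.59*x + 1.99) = -4.833*x^5 - 4.6073*x^4 - 1.7633*x^3 - 20.7614*x^2 + 4.9327*x + 2.3681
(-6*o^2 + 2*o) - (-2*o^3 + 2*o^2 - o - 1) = 2*o^3 - 8*o^2 + 3*o + 1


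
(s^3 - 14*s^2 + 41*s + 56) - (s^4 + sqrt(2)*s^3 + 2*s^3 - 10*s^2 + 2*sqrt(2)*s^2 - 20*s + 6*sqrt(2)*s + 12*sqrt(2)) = -s^4 - sqrt(2)*s^3 - s^3 - 4*s^2 - 2*sqrt(2)*s^2 - 6*sqrt(2)*s + 61*s - 12*sqrt(2) + 56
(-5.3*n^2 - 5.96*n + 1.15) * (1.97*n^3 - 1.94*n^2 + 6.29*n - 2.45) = -10.441*n^5 - 1.4592*n^4 - 19.5091*n^3 - 26.7344*n^2 + 21.8355*n - 2.8175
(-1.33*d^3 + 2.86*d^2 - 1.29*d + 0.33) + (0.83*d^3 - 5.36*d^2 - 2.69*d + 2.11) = -0.5*d^3 - 2.5*d^2 - 3.98*d + 2.44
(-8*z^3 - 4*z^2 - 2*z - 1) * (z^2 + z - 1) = -8*z^5 - 12*z^4 + 2*z^3 + z^2 + z + 1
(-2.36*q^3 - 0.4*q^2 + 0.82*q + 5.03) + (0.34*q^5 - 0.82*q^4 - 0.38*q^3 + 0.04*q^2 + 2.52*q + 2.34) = 0.34*q^5 - 0.82*q^4 - 2.74*q^3 - 0.36*q^2 + 3.34*q + 7.37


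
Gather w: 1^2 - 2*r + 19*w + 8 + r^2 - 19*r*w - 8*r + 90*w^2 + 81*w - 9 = r^2 - 10*r + 90*w^2 + w*(100 - 19*r)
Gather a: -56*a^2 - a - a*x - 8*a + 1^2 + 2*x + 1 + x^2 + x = -56*a^2 + a*(-x - 9) + x^2 + 3*x + 2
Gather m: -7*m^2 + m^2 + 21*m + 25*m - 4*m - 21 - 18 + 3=-6*m^2 + 42*m - 36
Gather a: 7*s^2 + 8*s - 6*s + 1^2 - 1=7*s^2 + 2*s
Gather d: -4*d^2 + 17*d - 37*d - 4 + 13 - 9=-4*d^2 - 20*d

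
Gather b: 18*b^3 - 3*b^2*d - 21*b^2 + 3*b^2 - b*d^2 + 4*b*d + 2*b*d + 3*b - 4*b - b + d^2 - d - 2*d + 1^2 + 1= 18*b^3 + b^2*(-3*d - 18) + b*(-d^2 + 6*d - 2) + d^2 - 3*d + 2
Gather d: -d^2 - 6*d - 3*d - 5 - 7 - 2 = -d^2 - 9*d - 14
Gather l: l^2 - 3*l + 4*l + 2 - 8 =l^2 + l - 6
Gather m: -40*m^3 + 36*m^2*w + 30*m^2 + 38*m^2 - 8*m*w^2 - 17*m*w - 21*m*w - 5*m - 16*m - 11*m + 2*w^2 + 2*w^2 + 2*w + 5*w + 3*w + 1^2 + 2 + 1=-40*m^3 + m^2*(36*w + 68) + m*(-8*w^2 - 38*w - 32) + 4*w^2 + 10*w + 4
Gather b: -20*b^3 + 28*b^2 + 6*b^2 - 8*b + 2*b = -20*b^3 + 34*b^2 - 6*b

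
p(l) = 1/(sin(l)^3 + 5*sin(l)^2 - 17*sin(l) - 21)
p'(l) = (-3*sin(l)^2*cos(l) - 10*sin(l)*cos(l) + 17*cos(l))/(sin(l)^3 + 5*sin(l)^2 - 17*sin(l) - 21)^2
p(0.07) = -0.05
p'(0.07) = 0.03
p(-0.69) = -0.12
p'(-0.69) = 0.24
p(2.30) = -0.03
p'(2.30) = -0.01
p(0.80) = -0.03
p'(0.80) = 0.01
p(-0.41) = -0.07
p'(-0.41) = 0.10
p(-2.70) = -0.08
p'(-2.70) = -0.11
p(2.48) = -0.03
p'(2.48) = -0.01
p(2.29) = -0.03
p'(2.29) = -0.01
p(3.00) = -0.04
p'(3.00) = -0.03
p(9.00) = -0.04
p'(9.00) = -0.02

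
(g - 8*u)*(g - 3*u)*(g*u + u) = g^3*u - 11*g^2*u^2 + g^2*u + 24*g*u^3 - 11*g*u^2 + 24*u^3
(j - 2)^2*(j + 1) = j^3 - 3*j^2 + 4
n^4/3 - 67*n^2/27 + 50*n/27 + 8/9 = (n/3 + 1)*(n - 2)*(n - 4/3)*(n + 1/3)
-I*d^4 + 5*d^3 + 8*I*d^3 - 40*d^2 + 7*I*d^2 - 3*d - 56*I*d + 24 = (d - 8)*(d + I)*(d + 3*I)*(-I*d + 1)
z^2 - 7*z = z*(z - 7)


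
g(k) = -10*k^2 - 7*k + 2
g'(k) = -20*k - 7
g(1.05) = -16.38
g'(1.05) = -28.00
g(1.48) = -30.26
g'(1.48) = -36.60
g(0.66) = -6.98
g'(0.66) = -20.20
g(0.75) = -8.88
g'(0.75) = -22.00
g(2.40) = -72.40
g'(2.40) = -55.00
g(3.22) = -124.22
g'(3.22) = -71.40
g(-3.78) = -114.42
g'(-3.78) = 68.60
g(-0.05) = 2.32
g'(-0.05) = -6.00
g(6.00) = -400.00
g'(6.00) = -127.00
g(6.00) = -400.00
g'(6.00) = -127.00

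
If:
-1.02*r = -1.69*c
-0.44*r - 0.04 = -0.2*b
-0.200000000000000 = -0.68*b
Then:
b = 0.29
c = 0.03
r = 0.04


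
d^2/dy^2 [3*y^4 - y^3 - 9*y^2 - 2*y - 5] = 36*y^2 - 6*y - 18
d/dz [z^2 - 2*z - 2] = 2*z - 2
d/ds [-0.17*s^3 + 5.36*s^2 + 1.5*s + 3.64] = -0.51*s^2 + 10.72*s + 1.5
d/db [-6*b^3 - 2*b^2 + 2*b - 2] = -18*b^2 - 4*b + 2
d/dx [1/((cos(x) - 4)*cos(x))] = 2*(cos(x) - 2)*sin(x)/((cos(x) - 4)^2*cos(x)^2)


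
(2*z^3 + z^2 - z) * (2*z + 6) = 4*z^4 + 14*z^3 + 4*z^2 - 6*z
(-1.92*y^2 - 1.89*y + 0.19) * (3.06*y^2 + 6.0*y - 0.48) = -5.8752*y^4 - 17.3034*y^3 - 9.837*y^2 + 2.0472*y - 0.0912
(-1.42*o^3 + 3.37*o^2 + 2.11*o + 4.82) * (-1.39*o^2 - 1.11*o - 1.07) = 1.9738*o^5 - 3.1081*o^4 - 5.1542*o^3 - 12.6478*o^2 - 7.6079*o - 5.1574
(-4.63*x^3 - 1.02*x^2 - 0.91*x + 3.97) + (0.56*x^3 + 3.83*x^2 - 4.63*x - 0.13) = -4.07*x^3 + 2.81*x^2 - 5.54*x + 3.84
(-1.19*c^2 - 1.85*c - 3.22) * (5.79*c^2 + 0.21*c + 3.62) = -6.8901*c^4 - 10.9614*c^3 - 23.3401*c^2 - 7.3732*c - 11.6564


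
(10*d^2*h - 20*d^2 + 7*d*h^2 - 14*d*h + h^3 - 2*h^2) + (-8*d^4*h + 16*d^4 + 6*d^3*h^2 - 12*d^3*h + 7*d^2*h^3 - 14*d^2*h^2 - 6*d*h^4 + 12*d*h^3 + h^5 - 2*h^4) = -8*d^4*h + 16*d^4 + 6*d^3*h^2 - 12*d^3*h + 7*d^2*h^3 - 14*d^2*h^2 + 10*d^2*h - 20*d^2 - 6*d*h^4 + 12*d*h^3 + 7*d*h^2 - 14*d*h + h^5 - 2*h^4 + h^3 - 2*h^2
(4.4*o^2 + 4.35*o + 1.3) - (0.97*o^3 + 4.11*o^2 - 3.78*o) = -0.97*o^3 + 0.29*o^2 + 8.13*o + 1.3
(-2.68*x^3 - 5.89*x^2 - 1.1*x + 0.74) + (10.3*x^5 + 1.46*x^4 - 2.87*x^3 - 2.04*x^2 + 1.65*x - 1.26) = 10.3*x^5 + 1.46*x^4 - 5.55*x^3 - 7.93*x^2 + 0.55*x - 0.52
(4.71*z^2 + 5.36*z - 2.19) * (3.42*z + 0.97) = 16.1082*z^3 + 22.8999*z^2 - 2.2906*z - 2.1243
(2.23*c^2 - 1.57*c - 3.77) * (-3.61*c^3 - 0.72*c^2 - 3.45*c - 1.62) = -8.0503*c^5 + 4.0621*c^4 + 7.0466*c^3 + 4.5183*c^2 + 15.5499*c + 6.1074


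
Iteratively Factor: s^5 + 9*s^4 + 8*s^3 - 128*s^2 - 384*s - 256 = (s + 4)*(s^4 + 5*s^3 - 12*s^2 - 80*s - 64) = (s - 4)*(s + 4)*(s^3 + 9*s^2 + 24*s + 16) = (s - 4)*(s + 4)^2*(s^2 + 5*s + 4) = (s - 4)*(s + 1)*(s + 4)^2*(s + 4)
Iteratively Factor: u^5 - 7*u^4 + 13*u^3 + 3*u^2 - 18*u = (u)*(u^4 - 7*u^3 + 13*u^2 + 3*u - 18) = u*(u - 3)*(u^3 - 4*u^2 + u + 6) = u*(u - 3)^2*(u^2 - u - 2) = u*(u - 3)^2*(u - 2)*(u + 1)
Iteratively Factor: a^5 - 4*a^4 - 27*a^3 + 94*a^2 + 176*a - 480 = (a + 4)*(a^4 - 8*a^3 + 5*a^2 + 74*a - 120) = (a - 2)*(a + 4)*(a^3 - 6*a^2 - 7*a + 60) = (a - 2)*(a + 3)*(a + 4)*(a^2 - 9*a + 20) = (a - 5)*(a - 2)*(a + 3)*(a + 4)*(a - 4)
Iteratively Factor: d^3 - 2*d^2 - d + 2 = (d + 1)*(d^2 - 3*d + 2) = (d - 2)*(d + 1)*(d - 1)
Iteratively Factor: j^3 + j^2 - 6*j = (j)*(j^2 + j - 6) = j*(j - 2)*(j + 3)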